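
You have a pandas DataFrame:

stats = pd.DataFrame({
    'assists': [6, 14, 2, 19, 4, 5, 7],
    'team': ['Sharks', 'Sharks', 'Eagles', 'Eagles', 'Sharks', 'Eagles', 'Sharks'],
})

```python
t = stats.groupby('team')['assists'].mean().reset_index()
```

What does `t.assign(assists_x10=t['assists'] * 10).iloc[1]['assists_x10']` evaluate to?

77.5

group by team, mean of assists:
team
Eagles    8.666667
Sharks    7.750000
Name: assists, dtype: float64
reset_index():
     team   assists
0  Eagles  8.666667
1  Sharks  7.750000
add column assists_x10 = t['assists'] * 10:
     team   assists  assists_x10
0  Eagles  8.666667    86.666667
1  Sharks  7.750000    77.500000
value at position 1, column 'assists_x10' → 77.5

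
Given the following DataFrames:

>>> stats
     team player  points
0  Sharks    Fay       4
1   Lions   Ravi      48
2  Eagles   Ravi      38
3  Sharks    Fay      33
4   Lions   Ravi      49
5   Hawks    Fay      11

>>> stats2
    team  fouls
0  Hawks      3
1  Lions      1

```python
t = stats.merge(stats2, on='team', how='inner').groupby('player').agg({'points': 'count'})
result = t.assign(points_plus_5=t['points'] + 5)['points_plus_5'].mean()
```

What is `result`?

merge on 'team' (how='inner') → 3 rows:
    team player  points  fouls
0  Lions   Ravi      48      1
1  Lions   Ravi      49      1
2  Hawks    Fay      11      3
group by player, count of points:
        points
player        
Fay          1
Ravi         2
add column points_plus_5 = t['points'] + 5:
        points  points_plus_5
player                       
Fay          1              6
Ravi         2              7

6.5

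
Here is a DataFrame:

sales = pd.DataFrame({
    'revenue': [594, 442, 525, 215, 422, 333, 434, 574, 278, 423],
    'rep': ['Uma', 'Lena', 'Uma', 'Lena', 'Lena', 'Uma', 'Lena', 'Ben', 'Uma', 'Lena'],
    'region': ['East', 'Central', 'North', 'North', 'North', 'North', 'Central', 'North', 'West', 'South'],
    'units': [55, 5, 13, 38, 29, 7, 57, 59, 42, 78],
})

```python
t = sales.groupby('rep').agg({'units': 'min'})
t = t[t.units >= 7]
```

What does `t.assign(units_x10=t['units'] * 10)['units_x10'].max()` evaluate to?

group by rep, min of units:
      units
rep        
Ben      59
Lena      5
Uma       7
filter rows where units >= 7:
     units
rep       
Ben     59
Uma      7
add column units_x10 = t['units'] * 10:
     units  units_x10
rep                  
Ben     59        590
Uma      7         70

590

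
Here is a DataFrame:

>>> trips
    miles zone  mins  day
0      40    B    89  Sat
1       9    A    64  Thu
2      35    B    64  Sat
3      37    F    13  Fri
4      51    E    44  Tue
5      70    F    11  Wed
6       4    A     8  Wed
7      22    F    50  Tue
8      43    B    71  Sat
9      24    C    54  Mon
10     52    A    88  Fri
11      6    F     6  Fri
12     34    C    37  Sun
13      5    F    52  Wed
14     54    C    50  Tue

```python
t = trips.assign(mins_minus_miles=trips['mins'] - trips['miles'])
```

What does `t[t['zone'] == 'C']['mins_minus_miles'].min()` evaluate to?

-4

add column mins_minus_miles = trips['mins'] - trips['miles']:
    miles zone  mins  day  mins_minus_miles
0      40    B    89  Sat                49
1       9    A    64  Thu                55
2      35    B    64  Sat                29
3      37    F    13  Fri               -24
4      51    E    44  Tue                -7
5      70    F    11  Wed               -59
6       4    A     8  Wed                 4
7      22    F    50  Tue                28
8      43    B    71  Sat                28
9      24    C    54  Mon                30
10     52    A    88  Fri                36
11      6    F     6  Fri                 0
12     34    C    37  Sun                 3
13      5    F    52  Wed                47
14     54    C    50  Tue                -4
filter rows where zone == 'C':
    miles zone  mins  day  mins_minus_miles
9      24    C    54  Mon                30
12     34    C    37  Sun                 3
14     54    C    50  Tue                -4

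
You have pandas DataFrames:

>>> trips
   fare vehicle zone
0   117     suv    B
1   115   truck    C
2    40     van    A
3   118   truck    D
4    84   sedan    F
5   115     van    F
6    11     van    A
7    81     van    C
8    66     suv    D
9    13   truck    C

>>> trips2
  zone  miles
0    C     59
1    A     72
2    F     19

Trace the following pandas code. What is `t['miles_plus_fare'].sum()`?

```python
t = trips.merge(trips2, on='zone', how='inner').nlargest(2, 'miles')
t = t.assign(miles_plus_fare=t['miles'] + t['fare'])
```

195

merge on 'zone' (how='inner') → 7 rows:
   fare vehicle zone  miles
0   115   truck    C     59
1    40     van    A     72
2    84   sedan    F     19
3   115     van    F     19
4    11     van    A     72
5    81     van    C     59
6    13   truck    C     59
take 2 rows with largest miles:
   fare vehicle zone  miles
1    40     van    A     72
4    11     van    A     72
add column miles_plus_fare = t['miles'] + t['fare']:
   fare vehicle zone  miles  miles_plus_fare
1    40     van    A     72              112
4    11     van    A     72               83
So sum() = 195.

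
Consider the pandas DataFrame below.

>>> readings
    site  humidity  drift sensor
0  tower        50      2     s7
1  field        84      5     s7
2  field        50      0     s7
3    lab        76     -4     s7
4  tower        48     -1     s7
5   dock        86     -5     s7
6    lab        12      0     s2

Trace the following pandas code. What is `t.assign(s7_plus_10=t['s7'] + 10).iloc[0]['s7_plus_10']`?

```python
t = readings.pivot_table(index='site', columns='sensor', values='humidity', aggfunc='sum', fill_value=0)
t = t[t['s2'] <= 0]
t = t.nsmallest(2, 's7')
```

96

pivot: rows=site, cols=sensor, sum(humidity):
sensor  s2   s7
site           
dock     0   86
field    0  134
lab     12   76
tower    0   98
filter rows where s2 <= 0:
sensor  s2   s7
site           
dock     0   86
field    0  134
tower    0   98
take 2 rows with smallest s7:
sensor  s2  s7
site          
dock     0  86
tower    0  98
add column s7_plus_10 = t['s7'] + 10:
sensor  s2  s7  s7_plus_10
site                      
dock     0  86          96
tower    0  98         108
Reading off the value at position 0, column 's7_plus_10', we get 96.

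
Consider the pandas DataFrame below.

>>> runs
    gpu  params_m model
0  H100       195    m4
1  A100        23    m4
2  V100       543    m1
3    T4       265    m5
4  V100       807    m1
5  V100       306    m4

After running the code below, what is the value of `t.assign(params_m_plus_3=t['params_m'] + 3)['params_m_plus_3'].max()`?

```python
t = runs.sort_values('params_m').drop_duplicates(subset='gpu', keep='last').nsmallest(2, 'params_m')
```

198

sort by params_m:
    gpu  params_m model
1  A100        23    m4
0  H100       195    m4
3    T4       265    m5
5  V100       306    m4
2  V100       543    m1
4  V100       807    m1
drop duplicate gpu (keep=last):
    gpu  params_m model
1  A100        23    m4
0  H100       195    m4
3    T4       265    m5
4  V100       807    m1
take 2 rows with smallest params_m:
    gpu  params_m model
1  A100        23    m4
0  H100       195    m4
add column params_m_plus_3 = t['params_m'] + 3:
    gpu  params_m model  params_m_plus_3
1  A100        23    m4               26
0  H100       195    m4              198
Taking the max of column 'params_m_plus_3' gives 198.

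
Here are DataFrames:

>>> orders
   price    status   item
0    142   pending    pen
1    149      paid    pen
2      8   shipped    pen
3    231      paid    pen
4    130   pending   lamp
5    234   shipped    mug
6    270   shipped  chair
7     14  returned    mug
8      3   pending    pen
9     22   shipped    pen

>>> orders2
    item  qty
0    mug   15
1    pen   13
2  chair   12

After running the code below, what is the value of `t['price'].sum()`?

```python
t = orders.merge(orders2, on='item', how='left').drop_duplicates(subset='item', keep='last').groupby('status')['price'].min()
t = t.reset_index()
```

merge on 'item' (how='left') → 10 rows:
   price    status   item   qty
0    142   pending    pen  13.0
1    149      paid    pen  13.0
2      8   shipped    pen  13.0
3    231      paid    pen  13.0
4    130   pending   lamp   NaN
5    234   shipped    mug  15.0
6    270   shipped  chair  12.0
7     14  returned    mug  15.0
8      3   pending    pen  13.0
9     22   shipped    pen  13.0
drop duplicate item (keep=last):
   price    status   item   qty
4    130   pending   lamp   NaN
6    270   shipped  chair  12.0
7     14  returned    mug  15.0
9     22   shipped    pen  13.0
group by status, min of price:
status
pending     130
returned     14
shipped      22
Name: price, dtype: int64
reset_index():
     status  price
0   pending    130
1  returned     14
2   shipped     22
The sum of column 'price' is 166.

166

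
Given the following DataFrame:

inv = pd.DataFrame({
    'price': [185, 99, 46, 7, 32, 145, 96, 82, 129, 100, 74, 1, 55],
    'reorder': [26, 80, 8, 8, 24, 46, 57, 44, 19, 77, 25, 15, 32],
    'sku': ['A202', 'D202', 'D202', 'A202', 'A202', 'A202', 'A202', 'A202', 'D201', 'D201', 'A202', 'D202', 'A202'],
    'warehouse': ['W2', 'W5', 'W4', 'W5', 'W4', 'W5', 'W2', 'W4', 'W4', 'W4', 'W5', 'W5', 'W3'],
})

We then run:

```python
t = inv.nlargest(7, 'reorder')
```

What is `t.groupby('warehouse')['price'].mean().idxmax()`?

W2

take 7 rows with largest reorder:
    price  reorder   sku warehouse
1      99       80  D202        W5
9     100       77  D201        W4
6      96       57  A202        W2
5     145       46  A202        W5
7      82       44  A202        W4
12     55       32  A202        W3
0     185       26  A202        W2
group by warehouse, mean of price:
warehouse
W2    140.5
W3     55.0
W4     91.0
W5    122.0
Name: price, dtype: float64
label with the largest value → W2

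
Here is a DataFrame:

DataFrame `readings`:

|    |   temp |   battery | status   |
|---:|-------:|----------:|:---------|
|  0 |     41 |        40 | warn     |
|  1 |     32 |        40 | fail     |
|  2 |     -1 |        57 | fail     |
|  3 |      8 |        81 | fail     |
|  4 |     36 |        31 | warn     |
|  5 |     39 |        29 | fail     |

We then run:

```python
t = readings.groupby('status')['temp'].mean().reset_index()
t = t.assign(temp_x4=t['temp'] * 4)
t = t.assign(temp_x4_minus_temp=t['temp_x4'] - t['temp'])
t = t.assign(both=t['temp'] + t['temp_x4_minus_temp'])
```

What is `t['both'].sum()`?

group by status, mean of temp:
status
fail    19.5
warn    38.5
Name: temp, dtype: float64
reset_index():
  status  temp
0   fail  19.5
1   warn  38.5
add column temp_x4 = t['temp'] * 4:
  status  temp  temp_x4
0   fail  19.5     78.0
1   warn  38.5    154.0
add column temp_x4_minus_temp = t['temp_x4'] - t['temp']:
  status  temp  temp_x4  temp_x4_minus_temp
0   fail  19.5     78.0                58.5
1   warn  38.5    154.0               115.5
add column both = t['temp'] + t['temp_x4_minus_temp']:
  status  temp  temp_x4  temp_x4_minus_temp   both
0   fail  19.5     78.0                58.5   78.0
1   warn  38.5    154.0               115.5  154.0
Reading off the sum of column 'both', we get 232.0.

232.0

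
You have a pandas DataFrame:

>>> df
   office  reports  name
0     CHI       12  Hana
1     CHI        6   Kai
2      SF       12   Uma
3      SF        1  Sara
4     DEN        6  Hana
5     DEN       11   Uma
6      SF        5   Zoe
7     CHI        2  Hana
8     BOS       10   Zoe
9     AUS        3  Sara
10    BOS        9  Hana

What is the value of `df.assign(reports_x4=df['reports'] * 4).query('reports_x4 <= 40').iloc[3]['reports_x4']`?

add column reports_x4 = df['reports'] * 4:
   office  reports  name  reports_x4
0     CHI       12  Hana          48
1     CHI        6   Kai          24
2      SF       12   Uma          48
3      SF        1  Sara           4
4     DEN        6  Hana          24
5     DEN       11   Uma          44
6      SF        5   Zoe          20
7     CHI        2  Hana           8
8     BOS       10   Zoe          40
9     AUS        3  Sara          12
10    BOS        9  Hana          36
filter rows where reports_x4 <= 40:
   office  reports  name  reports_x4
1     CHI        6   Kai          24
3      SF        1  Sara           4
4     DEN        6  Hana          24
6      SF        5   Zoe          20
7     CHI        2  Hana           8
8     BOS       10   Zoe          40
9     AUS        3  Sara          12
10    BOS        9  Hana          36

20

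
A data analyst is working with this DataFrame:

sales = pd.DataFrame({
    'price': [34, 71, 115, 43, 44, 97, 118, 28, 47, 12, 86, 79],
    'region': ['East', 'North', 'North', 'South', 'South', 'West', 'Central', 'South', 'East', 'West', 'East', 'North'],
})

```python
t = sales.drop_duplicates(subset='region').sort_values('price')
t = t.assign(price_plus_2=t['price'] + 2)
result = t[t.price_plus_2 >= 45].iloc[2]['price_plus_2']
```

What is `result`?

drop duplicate region (keep=first):
   price   region
0     34     East
1     71    North
3     43    South
5     97     West
6    118  Central
sort by price:
   price   region
0     34     East
3     43    South
1     71    North
5     97     West
6    118  Central
add column price_plus_2 = t['price'] + 2:
   price   region  price_plus_2
0     34     East            36
3     43    South            45
1     71    North            73
5     97     West            99
6    118  Central           120
filter rows where price_plus_2 >= 45:
   price   region  price_plus_2
3     43    South            45
1     71    North            73
5     97     West            99
6    118  Central           120
Hence 99.

99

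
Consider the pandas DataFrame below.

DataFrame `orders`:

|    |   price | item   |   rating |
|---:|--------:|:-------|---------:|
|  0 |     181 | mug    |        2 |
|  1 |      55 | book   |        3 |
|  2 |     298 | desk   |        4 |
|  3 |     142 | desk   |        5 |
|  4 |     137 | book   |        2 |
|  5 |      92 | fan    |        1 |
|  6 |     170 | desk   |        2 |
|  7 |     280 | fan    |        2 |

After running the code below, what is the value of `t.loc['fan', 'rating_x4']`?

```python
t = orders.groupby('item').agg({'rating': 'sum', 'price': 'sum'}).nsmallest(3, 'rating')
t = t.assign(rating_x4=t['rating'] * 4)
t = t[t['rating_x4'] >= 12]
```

group by item: sum(rating), sum(price):
      rating  price
item               
book       5    192
desk      11    610
fan        3    372
mug        2    181
take 3 rows with smallest rating:
      rating  price
item               
mug        2    181
fan        3    372
book       5    192
add column rating_x4 = t['rating'] * 4:
      rating  price  rating_x4
item                          
mug        2    181          8
fan        3    372         12
book       5    192         20
filter rows where rating_x4 >= 12:
      rating  price  rating_x4
item                          
fan        3    372         12
book       5    192         20

12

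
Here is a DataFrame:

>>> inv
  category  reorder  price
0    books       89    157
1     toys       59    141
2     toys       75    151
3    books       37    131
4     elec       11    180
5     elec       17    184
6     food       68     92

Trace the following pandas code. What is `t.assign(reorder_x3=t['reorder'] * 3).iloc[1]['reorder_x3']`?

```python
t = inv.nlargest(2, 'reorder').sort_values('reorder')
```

267

take 2 rows with largest reorder:
  category  reorder  price
0    books       89    157
2     toys       75    151
sort by reorder:
  category  reorder  price
2     toys       75    151
0    books       89    157
add column reorder_x3 = t['reorder'] * 3:
  category  reorder  price  reorder_x3
2     toys       75    151         225
0    books       89    157         267
So iloc[1]['reorder_x3'] = 267.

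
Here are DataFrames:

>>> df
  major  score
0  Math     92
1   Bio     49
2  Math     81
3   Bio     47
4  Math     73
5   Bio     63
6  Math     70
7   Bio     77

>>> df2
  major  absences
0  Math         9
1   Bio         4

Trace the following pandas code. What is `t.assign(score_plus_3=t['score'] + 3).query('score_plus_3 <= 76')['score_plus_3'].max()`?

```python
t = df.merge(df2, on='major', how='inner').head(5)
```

merge on 'major' (how='inner') → 8 rows:
  major  score  absences
0  Math     92         9
1   Bio     49         4
2  Math     81         9
3   Bio     47         4
4  Math     73         9
5   Bio     63         4
6  Math     70         9
7   Bio     77         4
take first 5 rows:
  major  score  absences
0  Math     92         9
1   Bio     49         4
2  Math     81         9
3   Bio     47         4
4  Math     73         9
add column score_plus_3 = t['score'] + 3:
  major  score  absences  score_plus_3
0  Math     92         9            95
1   Bio     49         4            52
2  Math     81         9            84
3   Bio     47         4            50
4  Math     73         9            76
filter rows where score_plus_3 <= 76:
  major  score  absences  score_plus_3
1   Bio     49         4            52
3   Bio     47         4            50
4  Math     73         9            76

76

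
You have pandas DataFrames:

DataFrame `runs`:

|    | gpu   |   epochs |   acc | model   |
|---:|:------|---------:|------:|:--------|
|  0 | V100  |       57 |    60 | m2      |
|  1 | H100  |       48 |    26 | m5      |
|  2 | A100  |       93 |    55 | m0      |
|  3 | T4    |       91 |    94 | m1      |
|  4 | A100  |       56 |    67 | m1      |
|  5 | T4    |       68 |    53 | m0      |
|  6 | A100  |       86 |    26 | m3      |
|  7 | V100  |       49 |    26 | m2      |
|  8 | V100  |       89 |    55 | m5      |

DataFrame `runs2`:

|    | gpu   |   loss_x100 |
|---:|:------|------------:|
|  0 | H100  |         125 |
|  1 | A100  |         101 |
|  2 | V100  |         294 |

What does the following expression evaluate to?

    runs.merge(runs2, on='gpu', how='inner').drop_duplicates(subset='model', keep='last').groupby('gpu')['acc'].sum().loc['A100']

merge on 'gpu' (how='inner') → 7 rows:
    gpu  epochs  acc model  loss_x100
0  V100      57   60    m2        294
1  H100      48   26    m5        125
2  A100      93   55    m0        101
3  A100      56   67    m1        101
4  A100      86   26    m3        101
5  V100      49   26    m2        294
6  V100      89   55    m5        294
drop duplicate model (keep=last):
    gpu  epochs  acc model  loss_x100
2  A100      93   55    m0        101
3  A100      56   67    m1        101
4  A100      86   26    m3        101
5  V100      49   26    m2        294
6  V100      89   55    m5        294
group by gpu, sum of acc:
gpu
A100    148
V100     81
Name: acc, dtype: int64
Finally, value at index 'A100' = 148.

148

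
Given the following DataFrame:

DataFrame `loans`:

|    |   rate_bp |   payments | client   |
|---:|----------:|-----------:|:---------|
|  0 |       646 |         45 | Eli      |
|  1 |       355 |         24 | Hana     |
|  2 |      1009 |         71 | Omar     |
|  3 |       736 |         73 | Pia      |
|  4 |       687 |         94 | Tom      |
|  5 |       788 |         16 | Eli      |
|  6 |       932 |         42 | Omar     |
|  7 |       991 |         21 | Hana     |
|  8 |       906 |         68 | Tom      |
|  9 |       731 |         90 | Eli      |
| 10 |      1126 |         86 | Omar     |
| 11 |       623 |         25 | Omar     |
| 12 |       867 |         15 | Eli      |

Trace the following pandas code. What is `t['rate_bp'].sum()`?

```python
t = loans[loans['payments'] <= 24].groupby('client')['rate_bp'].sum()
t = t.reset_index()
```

filter rows where payments <= 24:
    rate_bp  payments client
1       355        24   Hana
5       788        16    Eli
7       991        21   Hana
12      867        15    Eli
group by client, sum of rate_bp:
client
Eli     1655
Hana    1346
Name: rate_bp, dtype: int64
reset_index():
  client  rate_bp
0    Eli     1655
1   Hana     1346
So sum() = 3001.

3001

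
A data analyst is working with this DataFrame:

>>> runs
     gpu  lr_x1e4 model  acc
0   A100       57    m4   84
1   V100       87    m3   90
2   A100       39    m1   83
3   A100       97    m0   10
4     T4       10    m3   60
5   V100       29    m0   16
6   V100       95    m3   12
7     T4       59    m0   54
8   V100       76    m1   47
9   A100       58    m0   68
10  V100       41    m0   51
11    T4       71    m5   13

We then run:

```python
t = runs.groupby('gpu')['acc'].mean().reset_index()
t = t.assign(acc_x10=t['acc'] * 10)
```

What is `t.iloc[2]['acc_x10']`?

432.0

group by gpu, mean of acc:
gpu
A100    61.250000
T4      42.333333
V100    43.200000
Name: acc, dtype: float64
reset_index():
    gpu        acc
0  A100  61.250000
1    T4  42.333333
2  V100  43.200000
add column acc_x10 = t['acc'] * 10:
    gpu        acc     acc_x10
0  A100  61.250000  612.500000
1    T4  42.333333  423.333333
2  V100  43.200000  432.000000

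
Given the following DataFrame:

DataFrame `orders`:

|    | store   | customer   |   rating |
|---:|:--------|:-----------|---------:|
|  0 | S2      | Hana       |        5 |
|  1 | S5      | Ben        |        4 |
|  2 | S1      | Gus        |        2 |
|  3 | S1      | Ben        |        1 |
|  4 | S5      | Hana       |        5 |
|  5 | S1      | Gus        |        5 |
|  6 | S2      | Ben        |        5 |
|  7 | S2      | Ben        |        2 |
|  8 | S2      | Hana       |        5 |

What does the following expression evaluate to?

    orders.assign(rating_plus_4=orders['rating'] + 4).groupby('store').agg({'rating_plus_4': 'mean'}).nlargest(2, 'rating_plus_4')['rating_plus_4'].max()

add column rating_plus_4 = orders['rating'] + 4:
  store customer  rating  rating_plus_4
0    S2     Hana       5              9
1    S5      Ben       4              8
2    S1      Gus       2              6
3    S1      Ben       1              5
4    S5     Hana       5              9
5    S1      Gus       5              9
6    S2      Ben       5              9
7    S2      Ben       2              6
8    S2     Hana       5              9
group by store, mean of rating_plus_4:
       rating_plus_4
store               
S1          6.666667
S2          8.250000
S5          8.500000
take 2 rows with largest rating_plus_4:
       rating_plus_4
store               
S5              8.50
S2              8.25

8.5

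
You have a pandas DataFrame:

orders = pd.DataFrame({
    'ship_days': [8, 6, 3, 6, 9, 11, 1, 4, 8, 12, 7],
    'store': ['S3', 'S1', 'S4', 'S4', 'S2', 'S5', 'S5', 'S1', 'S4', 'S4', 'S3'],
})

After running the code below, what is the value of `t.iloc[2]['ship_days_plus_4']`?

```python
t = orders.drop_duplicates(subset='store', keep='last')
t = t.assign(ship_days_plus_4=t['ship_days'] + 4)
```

drop duplicate store (keep=last):
    ship_days store
4           9    S2
6           1    S5
7           4    S1
9          12    S4
10          7    S3
add column ship_days_plus_4 = t['ship_days'] + 4:
    ship_days store  ship_days_plus_4
4           9    S2                13
6           1    S5                 5
7           4    S1                 8
9          12    S4                16
10          7    S3                11
Then the value at position 2, column 'ship_days_plus_4': 8

8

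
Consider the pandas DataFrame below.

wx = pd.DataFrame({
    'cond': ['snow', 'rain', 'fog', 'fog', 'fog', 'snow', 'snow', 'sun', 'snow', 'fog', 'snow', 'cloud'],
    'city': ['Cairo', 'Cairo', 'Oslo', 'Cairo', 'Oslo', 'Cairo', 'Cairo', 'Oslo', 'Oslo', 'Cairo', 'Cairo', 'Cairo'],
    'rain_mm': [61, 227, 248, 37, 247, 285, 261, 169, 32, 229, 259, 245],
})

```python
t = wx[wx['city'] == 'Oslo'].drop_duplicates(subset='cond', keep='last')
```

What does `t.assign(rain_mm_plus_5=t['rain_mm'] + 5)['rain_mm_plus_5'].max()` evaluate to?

filter rows where city == 'Oslo':
   cond  city  rain_mm
2   fog  Oslo      248
4   fog  Oslo      247
7   sun  Oslo      169
8  snow  Oslo       32
drop duplicate cond (keep=last):
   cond  city  rain_mm
4   fog  Oslo      247
7   sun  Oslo      169
8  snow  Oslo       32
add column rain_mm_plus_5 = t['rain_mm'] + 5:
   cond  city  rain_mm  rain_mm_plus_5
4   fog  Oslo      247             252
7   sun  Oslo      169             174
8  snow  Oslo       32              37

252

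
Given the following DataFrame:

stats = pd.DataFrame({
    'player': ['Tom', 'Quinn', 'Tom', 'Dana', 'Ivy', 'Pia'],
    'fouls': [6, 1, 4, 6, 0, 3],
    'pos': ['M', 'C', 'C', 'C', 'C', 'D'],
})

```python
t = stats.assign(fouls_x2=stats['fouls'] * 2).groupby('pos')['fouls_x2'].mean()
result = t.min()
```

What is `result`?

add column fouls_x2 = stats['fouls'] * 2:
  player  fouls pos  fouls_x2
0    Tom      6   M        12
1  Quinn      1   C         2
2    Tom      4   C         8
3   Dana      6   C        12
4    Ivy      0   C         0
5    Pia      3   D         6
group by pos, mean of fouls_x2:
pos
C     5.5
D     6.0
M    12.0
Name: fouls_x2, dtype: float64
Reading off the min of the resulting series, we get 5.5.

5.5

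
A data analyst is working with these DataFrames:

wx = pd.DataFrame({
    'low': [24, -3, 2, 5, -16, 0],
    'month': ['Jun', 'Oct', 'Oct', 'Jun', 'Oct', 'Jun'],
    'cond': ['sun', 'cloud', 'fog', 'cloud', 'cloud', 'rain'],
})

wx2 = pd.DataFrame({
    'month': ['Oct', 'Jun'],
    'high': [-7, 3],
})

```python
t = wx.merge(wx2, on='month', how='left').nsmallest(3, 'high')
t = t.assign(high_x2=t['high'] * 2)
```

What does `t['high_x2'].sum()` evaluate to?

-42

merge on 'month' (how='left') → 6 rows:
   low month   cond  high
0   24   Jun    sun     3
1   -3   Oct  cloud    -7
2    2   Oct    fog    -7
3    5   Jun  cloud     3
4  -16   Oct  cloud    -7
5    0   Jun   rain     3
take 3 rows with smallest high:
   low month   cond  high
1   -3   Oct  cloud    -7
2    2   Oct    fog    -7
4  -16   Oct  cloud    -7
add column high_x2 = t['high'] * 2:
   low month   cond  high  high_x2
1   -3   Oct  cloud    -7      -14
2    2   Oct    fog    -7      -14
4  -16   Oct  cloud    -7      -14
The sum of column 'high_x2' is -42.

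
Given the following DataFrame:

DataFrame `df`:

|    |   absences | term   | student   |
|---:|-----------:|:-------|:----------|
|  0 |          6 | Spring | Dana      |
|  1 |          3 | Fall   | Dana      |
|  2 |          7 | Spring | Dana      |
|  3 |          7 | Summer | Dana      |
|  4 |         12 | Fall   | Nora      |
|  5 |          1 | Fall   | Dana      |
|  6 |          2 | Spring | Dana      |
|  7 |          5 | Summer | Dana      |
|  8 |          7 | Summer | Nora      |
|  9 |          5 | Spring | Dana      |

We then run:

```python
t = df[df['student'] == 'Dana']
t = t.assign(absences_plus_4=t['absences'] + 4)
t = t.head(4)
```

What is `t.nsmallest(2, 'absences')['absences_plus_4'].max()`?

10

filter rows where student == 'Dana':
   absences    term student
0         6  Spring    Dana
1         3    Fall    Dana
2         7  Spring    Dana
3         7  Summer    Dana
5         1    Fall    Dana
6         2  Spring    Dana
7         5  Summer    Dana
9         5  Spring    Dana
add column absences_plus_4 = t['absences'] + 4:
   absences    term student  absences_plus_4
0         6  Spring    Dana               10
1         3    Fall    Dana                7
2         7  Spring    Dana               11
3         7  Summer    Dana               11
5         1    Fall    Dana                5
6         2  Spring    Dana                6
7         5  Summer    Dana                9
9         5  Spring    Dana                9
take first 4 rows:
   absences    term student  absences_plus_4
0         6  Spring    Dana               10
1         3    Fall    Dana                7
2         7  Spring    Dana               11
3         7  Summer    Dana               11
take 2 rows with smallest absences:
   absences    term student  absences_plus_4
1         3    Fall    Dana                7
0         6  Spring    Dana               10
The max of column 'absences_plus_4' is 10.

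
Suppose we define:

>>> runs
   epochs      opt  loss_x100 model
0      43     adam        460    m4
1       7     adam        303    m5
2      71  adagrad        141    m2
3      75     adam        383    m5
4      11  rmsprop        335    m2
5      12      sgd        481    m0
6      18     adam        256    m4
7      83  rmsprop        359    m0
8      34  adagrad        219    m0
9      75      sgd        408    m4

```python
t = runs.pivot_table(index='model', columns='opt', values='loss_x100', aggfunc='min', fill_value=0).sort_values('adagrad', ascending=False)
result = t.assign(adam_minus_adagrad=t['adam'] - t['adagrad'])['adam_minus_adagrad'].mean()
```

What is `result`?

pivot: rows=model, cols=opt, min(loss_x100):
opt    adagrad  adam  rmsprop  sgd
model                             
m0         219     0      359  481
m2         141     0      335    0
m4           0   256        0  408
m5           0   303        0    0
sort by adagrad descending:
opt    adagrad  adam  rmsprop  sgd
model                             
m0         219     0      359  481
m2         141     0      335    0
m4           0   256        0  408
m5           0   303        0    0
add column adam_minus_adagrad = t['adam'] - t['adagrad']:
opt    adagrad  adam  rmsprop  sgd  adam_minus_adagrad
model                                                 
m0         219     0      359  481                -219
m2         141     0      335    0                -141
m4           0   256        0  408                 256
m5           0   303        0    0                 303
Reading off the mean of column 'adam_minus_adagrad', we get 49.75.

49.75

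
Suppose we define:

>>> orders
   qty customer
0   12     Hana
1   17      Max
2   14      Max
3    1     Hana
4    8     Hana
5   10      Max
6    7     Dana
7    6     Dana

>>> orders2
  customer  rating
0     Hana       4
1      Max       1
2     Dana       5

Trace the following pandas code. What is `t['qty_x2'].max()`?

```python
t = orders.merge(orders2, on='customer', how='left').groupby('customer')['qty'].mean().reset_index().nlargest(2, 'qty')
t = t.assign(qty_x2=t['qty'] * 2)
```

27.3333333333

merge on 'customer' (how='left') → 8 rows:
   qty customer  rating
0   12     Hana       4
1   17      Max       1
2   14      Max       1
3    1     Hana       4
4    8     Hana       4
5   10      Max       1
6    7     Dana       5
7    6     Dana       5
group by customer, mean of qty:
customer
Dana     6.500000
Hana     7.000000
Max     13.666667
Name: qty, dtype: float64
reset_index():
  customer        qty
0     Dana   6.500000
1     Hana   7.000000
2      Max  13.666667
take 2 rows with largest qty:
  customer        qty
2      Max  13.666667
1     Hana   7.000000
add column qty_x2 = t['qty'] * 2:
  customer        qty     qty_x2
2      Max  13.666667  27.333333
1     Hana   7.000000  14.000000
So max() = 27.3333333333.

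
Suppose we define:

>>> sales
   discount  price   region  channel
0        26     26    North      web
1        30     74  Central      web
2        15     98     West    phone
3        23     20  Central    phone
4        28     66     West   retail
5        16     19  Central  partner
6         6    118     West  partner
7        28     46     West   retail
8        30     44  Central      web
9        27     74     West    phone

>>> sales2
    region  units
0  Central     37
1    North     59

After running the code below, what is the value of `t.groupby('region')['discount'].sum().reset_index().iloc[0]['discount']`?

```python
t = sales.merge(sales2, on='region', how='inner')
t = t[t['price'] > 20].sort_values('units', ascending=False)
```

merge on 'region' (how='inner') → 5 rows:
   discount  price   region  channel  units
0        26     26    North      web     59
1        30     74  Central      web     37
2        23     20  Central    phone     37
3        16     19  Central  partner     37
4        30     44  Central      web     37
filter rows where price > 20:
   discount  price   region channel  units
0        26     26    North     web     59
1        30     74  Central     web     37
4        30     44  Central     web     37
sort by units descending:
   discount  price   region channel  units
0        26     26    North     web     59
1        30     74  Central     web     37
4        30     44  Central     web     37
group by region, sum of discount:
region
Central    60
North      26
Name: discount, dtype: int64
reset_index():
    region  discount
0  Central        60
1    North        26
So iloc[0]['discount'] = 60.

60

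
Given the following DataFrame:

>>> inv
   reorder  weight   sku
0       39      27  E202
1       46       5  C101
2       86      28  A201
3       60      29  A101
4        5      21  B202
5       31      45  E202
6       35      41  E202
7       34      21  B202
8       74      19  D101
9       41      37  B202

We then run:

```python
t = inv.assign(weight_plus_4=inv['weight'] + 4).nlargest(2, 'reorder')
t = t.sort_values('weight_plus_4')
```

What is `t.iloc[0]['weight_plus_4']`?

add column weight_plus_4 = inv['weight'] + 4:
   reorder  weight   sku  weight_plus_4
0       39      27  E202             31
1       46       5  C101              9
2       86      28  A201             32
3       60      29  A101             33
4        5      21  B202             25
5       31      45  E202             49
6       35      41  E202             45
7       34      21  B202             25
8       74      19  D101             23
9       41      37  B202             41
take 2 rows with largest reorder:
   reorder  weight   sku  weight_plus_4
2       86      28  A201             32
8       74      19  D101             23
sort by weight_plus_4:
   reorder  weight   sku  weight_plus_4
8       74      19  D101             23
2       86      28  A201             32
Finally, value at position 0, column 'weight_plus_4' = 23.

23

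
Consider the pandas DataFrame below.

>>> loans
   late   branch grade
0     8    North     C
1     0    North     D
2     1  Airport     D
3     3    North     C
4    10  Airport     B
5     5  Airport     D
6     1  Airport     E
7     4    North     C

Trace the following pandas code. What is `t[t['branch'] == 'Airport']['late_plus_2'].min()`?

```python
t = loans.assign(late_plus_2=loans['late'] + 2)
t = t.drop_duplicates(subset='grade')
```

add column late_plus_2 = loans['late'] + 2:
   late   branch grade  late_plus_2
0     8    North     C           10
1     0    North     D            2
2     1  Airport     D            3
3     3    North     C            5
4    10  Airport     B           12
5     5  Airport     D            7
6     1  Airport     E            3
7     4    North     C            6
drop duplicate grade (keep=first):
   late   branch grade  late_plus_2
0     8    North     C           10
1     0    North     D            2
4    10  Airport     B           12
6     1  Airport     E            3
filter rows where branch == 'Airport':
   late   branch grade  late_plus_2
4    10  Airport     B           12
6     1  Airport     E            3
So min() = 3.

3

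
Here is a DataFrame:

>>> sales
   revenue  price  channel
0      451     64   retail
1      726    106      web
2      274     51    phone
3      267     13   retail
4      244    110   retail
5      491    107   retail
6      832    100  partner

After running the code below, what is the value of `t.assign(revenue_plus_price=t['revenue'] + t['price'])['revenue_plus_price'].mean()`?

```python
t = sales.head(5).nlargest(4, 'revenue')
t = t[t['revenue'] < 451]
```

take first 5 rows:
   revenue  price channel
0      451     64  retail
1      726    106     web
2      274     51   phone
3      267     13  retail
4      244    110  retail
take 4 rows with largest revenue:
   revenue  price channel
1      726    106     web
0      451     64  retail
2      274     51   phone
3      267     13  retail
filter rows where revenue < 451:
   revenue  price channel
2      274     51   phone
3      267     13  retail
add column revenue_plus_price = t['revenue'] + t['price']:
   revenue  price channel  revenue_plus_price
2      274     51   phone                 325
3      267     13  retail                 280
Then the mean of column 'revenue_plus_price': 302.5

302.5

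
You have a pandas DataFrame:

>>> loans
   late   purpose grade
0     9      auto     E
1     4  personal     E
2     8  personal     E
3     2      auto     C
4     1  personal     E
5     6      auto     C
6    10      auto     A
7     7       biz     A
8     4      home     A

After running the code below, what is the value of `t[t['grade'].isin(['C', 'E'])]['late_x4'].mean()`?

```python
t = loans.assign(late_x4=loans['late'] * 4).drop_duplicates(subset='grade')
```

add column late_x4 = loans['late'] * 4:
   late   purpose grade  late_x4
0     9      auto     E       36
1     4  personal     E       16
2     8  personal     E       32
3     2      auto     C        8
4     1  personal     E        4
5     6      auto     C       24
6    10      auto     A       40
7     7       biz     A       28
8     4      home     A       16
drop duplicate grade (keep=first):
   late purpose grade  late_x4
0     9    auto     E       36
3     2    auto     C        8
6    10    auto     A       40
filter rows where grade in ['C', 'E']:
   late purpose grade  late_x4
0     9    auto     E       36
3     2    auto     C        8

22.0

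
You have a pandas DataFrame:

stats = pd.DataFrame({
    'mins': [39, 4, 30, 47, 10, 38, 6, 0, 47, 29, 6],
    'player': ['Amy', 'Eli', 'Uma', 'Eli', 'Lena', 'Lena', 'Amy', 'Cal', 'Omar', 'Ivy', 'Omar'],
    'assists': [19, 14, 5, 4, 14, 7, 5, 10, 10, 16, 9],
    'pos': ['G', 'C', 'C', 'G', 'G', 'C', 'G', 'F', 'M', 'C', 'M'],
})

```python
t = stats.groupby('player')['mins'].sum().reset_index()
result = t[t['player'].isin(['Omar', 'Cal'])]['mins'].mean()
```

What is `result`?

26.5

group by player, sum of mins:
player
Amy     45
Cal      0
Eli     51
Ivy     29
Lena    48
Omar    53
Uma     30
Name: mins, dtype: int64
reset_index():
  player  mins
0    Amy    45
1    Cal     0
2    Eli    51
3    Ivy    29
4   Lena    48
5   Omar    53
6    Uma    30
filter rows where player in ['Omar', 'Cal']:
  player  mins
1    Cal     0
5   Omar    53
Then the mean of column 'mins': 26.5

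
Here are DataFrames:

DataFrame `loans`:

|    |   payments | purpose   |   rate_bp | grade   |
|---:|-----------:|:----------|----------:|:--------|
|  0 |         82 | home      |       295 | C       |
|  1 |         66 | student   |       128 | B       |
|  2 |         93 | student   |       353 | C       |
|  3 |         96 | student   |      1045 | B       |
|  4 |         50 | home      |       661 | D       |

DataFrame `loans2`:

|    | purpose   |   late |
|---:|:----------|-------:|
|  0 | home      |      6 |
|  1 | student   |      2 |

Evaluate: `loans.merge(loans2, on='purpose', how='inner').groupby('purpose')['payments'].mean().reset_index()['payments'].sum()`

merge on 'purpose' (how='inner') → 5 rows:
   payments  purpose  rate_bp grade  late
0        82     home      295     C     6
1        66  student      128     B     2
2        93  student      353     C     2
3        96  student     1045     B     2
4        50     home      661     D     6
group by purpose, mean of payments:
purpose
home       66.0
student    85.0
Name: payments, dtype: float64
reset_index():
   purpose  payments
0     home      66.0
1  student      85.0
Finally, sum of column 'payments' = 151.0.

151.0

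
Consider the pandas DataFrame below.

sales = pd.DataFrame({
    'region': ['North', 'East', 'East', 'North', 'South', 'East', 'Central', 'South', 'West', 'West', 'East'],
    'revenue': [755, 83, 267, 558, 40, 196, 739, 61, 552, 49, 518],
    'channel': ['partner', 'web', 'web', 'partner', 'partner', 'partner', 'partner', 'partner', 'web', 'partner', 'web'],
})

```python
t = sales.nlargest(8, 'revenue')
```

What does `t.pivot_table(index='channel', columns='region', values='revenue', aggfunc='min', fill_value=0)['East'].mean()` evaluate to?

take 8 rows with largest revenue:
     region  revenue  channel
0     North      755  partner
6   Central      739  partner
3     North      558  partner
8      West      552      web
10     East      518      web
2      East      267      web
5      East      196  partner
1      East       83      web
pivot: rows=channel, cols=region, min(revenue):
region   Central  East  North  West
channel                            
partner      739   196    558     0
web            0    83      0   552
Hence 139.5.

139.5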